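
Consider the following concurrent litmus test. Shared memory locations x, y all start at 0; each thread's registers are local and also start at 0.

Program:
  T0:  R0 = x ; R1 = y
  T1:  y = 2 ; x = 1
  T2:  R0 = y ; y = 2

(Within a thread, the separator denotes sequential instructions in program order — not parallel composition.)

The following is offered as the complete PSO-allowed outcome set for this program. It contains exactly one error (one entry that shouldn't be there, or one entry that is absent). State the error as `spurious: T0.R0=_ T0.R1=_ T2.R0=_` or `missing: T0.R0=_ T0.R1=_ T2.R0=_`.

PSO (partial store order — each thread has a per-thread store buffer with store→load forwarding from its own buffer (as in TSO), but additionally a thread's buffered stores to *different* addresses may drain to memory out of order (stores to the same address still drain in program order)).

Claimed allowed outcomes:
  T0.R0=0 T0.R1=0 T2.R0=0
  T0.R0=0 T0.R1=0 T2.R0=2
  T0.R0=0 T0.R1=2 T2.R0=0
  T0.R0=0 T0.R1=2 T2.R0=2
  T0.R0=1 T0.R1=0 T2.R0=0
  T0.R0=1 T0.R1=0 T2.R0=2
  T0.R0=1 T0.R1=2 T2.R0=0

missing: T0.R0=1 T0.R1=2 T2.R0=2

outcome vector order: (T0.R0,T0.R1,T2.R0)
PSO: 8 outcomes — {<0 0 0> <0 0 2> <0 2 0> <0 2 2> <1 0 0> <1 0 2> <1 2 0> <1 2 2>}
PSO∖claimed = {<1 2 2>}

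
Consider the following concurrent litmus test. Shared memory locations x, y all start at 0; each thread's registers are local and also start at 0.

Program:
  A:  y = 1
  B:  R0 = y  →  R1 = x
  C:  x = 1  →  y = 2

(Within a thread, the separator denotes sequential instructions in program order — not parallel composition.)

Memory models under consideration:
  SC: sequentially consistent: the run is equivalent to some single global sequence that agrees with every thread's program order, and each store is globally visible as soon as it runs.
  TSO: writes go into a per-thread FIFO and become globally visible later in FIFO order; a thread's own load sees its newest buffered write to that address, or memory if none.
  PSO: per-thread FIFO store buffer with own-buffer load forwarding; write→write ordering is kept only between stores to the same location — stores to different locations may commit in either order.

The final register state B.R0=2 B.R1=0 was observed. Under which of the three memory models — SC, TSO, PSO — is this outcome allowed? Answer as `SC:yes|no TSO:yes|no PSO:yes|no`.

SC:no TSO:no PSO:yes

outcome vector order: (B.R0,B.R1)
SC (5): (0,0); (0,1); (1,0); (1,1); (2,1)
TSO (5): (0,0); (0,1); (1,0); (1,1); (2,1)
PSO (6): (0,0); (0,1); (1,0); (1,1); (2,0); (2,1)
target (2,0) ∈ {PSO}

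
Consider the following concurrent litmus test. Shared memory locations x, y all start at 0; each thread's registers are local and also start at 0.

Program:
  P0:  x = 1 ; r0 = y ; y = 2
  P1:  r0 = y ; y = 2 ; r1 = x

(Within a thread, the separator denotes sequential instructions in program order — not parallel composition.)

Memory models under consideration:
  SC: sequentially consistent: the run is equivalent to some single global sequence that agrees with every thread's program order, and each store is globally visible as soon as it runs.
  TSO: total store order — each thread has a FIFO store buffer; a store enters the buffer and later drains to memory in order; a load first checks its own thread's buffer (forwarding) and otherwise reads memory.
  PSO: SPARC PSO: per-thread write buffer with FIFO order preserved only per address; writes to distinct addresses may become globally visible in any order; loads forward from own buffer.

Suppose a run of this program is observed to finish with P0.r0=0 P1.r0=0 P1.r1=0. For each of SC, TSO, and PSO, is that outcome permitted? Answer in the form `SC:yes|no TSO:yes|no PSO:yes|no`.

outcome vector order: (P0.r0,P1.r0,P1.r1)
SC (4): 0/0/1 0/2/1 2/0/0 2/0/1
TSO (5): 0/0/0 0/0/1 0/2/1 2/0/0 2/0/1
PSO (6): 0/0/0 0/0/1 0/2/0 0/2/1 2/0/0 2/0/1
target 0/0/0 ∈ {TSO,PSO}

SC:no TSO:yes PSO:yes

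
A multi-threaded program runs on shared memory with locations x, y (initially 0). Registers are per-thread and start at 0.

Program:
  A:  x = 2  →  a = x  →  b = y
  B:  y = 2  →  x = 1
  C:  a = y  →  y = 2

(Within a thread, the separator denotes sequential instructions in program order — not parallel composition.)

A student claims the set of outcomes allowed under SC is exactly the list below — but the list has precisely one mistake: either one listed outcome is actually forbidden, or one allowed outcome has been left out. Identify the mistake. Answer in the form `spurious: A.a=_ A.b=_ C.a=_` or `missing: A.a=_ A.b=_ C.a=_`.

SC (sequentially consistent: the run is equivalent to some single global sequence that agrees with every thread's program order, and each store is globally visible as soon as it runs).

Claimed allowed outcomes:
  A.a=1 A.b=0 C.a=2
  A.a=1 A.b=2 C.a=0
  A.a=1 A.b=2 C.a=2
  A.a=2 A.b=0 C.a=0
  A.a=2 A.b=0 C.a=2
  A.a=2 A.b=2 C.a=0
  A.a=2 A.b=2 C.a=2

outcome vector order: (A.a,A.b,C.a)
SC (6): 120 122 200 202 220 222
claimed∖SC = {102}

spurious: A.a=1 A.b=0 C.a=2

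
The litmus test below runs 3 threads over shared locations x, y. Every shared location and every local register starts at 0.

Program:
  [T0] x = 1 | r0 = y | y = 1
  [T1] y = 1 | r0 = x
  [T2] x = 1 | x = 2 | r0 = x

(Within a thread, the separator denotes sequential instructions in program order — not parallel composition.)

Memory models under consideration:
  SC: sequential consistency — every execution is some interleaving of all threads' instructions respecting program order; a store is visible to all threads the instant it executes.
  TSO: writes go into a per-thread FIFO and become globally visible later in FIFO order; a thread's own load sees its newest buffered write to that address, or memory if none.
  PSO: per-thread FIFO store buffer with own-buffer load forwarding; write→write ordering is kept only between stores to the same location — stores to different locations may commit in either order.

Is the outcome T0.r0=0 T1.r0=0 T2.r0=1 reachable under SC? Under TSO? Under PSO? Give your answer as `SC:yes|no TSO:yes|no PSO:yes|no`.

outcome vector order: (T0.r0,T1.r0,T2.r0)
under SC → (0,1,1); (0,1,2); (0,2,2); (1,0,1); (1,0,2); (1,1,1); (1,1,2); (1,2,1); (1,2,2)
under TSO → (0,0,1); (0,0,2); (0,1,1); (0,1,2); (0,2,1); (0,2,2); (1,0,1); (1,0,2); (1,1,1); (1,1,2); (1,2,1); (1,2,2)
under PSO → (0,0,1); (0,0,2); (0,1,1); (0,1,2); (0,2,1); (0,2,2); (1,0,1); (1,0,2); (1,1,1); (1,1,2); (1,2,1); (1,2,2)
target (0,0,1) ∈ {TSO,PSO}

SC:no TSO:yes PSO:yes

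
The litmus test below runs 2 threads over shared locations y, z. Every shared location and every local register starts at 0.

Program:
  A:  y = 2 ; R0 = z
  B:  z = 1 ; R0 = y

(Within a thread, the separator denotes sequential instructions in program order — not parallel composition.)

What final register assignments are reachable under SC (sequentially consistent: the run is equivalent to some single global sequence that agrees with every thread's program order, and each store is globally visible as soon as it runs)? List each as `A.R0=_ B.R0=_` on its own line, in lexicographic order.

outcome vector order: (A.R0,B.R0)
|SC outcomes| = 3

A.R0=0 B.R0=2
A.R0=1 B.R0=0
A.R0=1 B.R0=2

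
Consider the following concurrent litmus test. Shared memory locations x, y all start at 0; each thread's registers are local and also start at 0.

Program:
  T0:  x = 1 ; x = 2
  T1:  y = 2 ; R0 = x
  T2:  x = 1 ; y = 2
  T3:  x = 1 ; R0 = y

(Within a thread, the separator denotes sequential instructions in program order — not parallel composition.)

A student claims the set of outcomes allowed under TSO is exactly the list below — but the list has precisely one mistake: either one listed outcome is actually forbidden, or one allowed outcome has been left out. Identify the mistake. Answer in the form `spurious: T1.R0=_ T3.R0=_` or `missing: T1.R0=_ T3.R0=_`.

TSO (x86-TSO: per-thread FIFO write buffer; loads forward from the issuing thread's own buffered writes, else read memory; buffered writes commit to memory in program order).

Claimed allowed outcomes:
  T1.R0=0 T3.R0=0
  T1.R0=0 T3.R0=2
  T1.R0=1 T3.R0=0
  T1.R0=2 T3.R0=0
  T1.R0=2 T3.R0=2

missing: T1.R0=1 T3.R0=2

outcome vector order: (T1.R0,T3.R0)
[TSO] allowed = {0/0, 0/2, 1/0, 1/2, 2/0, 2/2}
TSO∖claimed = {1/2}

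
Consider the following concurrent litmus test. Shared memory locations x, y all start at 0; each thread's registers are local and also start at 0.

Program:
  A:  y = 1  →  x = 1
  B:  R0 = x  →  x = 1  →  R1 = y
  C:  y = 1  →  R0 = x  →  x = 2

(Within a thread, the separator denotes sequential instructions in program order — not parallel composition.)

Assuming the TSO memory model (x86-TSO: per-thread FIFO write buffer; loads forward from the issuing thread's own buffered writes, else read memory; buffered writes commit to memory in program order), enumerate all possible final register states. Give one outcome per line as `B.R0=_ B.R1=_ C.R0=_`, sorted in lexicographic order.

outcome vector order: (B.R0,B.R1,C.R0)
|TSO outcomes| = 8

B.R0=0 B.R1=0 C.R0=0
B.R0=0 B.R1=0 C.R0=1
B.R0=0 B.R1=1 C.R0=0
B.R0=0 B.R1=1 C.R0=1
B.R0=1 B.R1=1 C.R0=0
B.R0=1 B.R1=1 C.R0=1
B.R0=2 B.R1=1 C.R0=0
B.R0=2 B.R1=1 C.R0=1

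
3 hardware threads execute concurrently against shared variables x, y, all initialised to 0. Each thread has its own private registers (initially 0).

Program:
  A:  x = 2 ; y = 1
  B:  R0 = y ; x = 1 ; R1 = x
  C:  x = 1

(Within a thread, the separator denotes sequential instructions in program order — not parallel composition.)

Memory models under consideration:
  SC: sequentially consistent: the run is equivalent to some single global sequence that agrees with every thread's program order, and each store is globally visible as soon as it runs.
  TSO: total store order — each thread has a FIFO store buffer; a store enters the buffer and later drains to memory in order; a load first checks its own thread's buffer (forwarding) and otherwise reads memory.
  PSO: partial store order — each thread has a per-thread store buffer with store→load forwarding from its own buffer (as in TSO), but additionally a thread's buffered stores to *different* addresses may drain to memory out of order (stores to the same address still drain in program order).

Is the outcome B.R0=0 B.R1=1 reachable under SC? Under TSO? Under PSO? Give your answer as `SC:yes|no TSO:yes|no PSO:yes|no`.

outcome vector order: (B.R0,B.R1)
under SC → 0/1, 0/2, 1/1
under TSO → 0/1, 0/2, 1/1
under PSO → 0/1, 0/2, 1/1, 1/2
target 0/1 ∈ {SC,TSO,PSO}

SC:yes TSO:yes PSO:yes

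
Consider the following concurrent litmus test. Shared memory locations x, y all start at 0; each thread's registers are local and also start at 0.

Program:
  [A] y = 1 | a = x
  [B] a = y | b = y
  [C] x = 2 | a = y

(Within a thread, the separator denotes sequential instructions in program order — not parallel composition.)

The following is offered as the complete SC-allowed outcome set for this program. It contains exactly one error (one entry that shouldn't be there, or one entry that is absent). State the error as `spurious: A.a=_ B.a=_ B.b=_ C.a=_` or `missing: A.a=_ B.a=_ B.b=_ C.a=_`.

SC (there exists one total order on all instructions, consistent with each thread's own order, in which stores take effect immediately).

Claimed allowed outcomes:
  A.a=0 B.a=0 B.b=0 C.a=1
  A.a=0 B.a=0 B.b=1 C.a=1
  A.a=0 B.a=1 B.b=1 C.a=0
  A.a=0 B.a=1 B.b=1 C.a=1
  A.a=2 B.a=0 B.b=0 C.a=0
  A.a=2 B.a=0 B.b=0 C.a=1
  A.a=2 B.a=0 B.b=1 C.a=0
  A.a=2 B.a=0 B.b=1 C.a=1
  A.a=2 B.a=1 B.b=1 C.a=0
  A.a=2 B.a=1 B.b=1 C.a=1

spurious: A.a=0 B.a=1 B.b=1 C.a=0

outcome vector order: (A.a,B.a,B.b,C.a)
under SC → (0,0,0,1), (0,0,1,1), (0,1,1,1), (2,0,0,0), (2,0,0,1), (2,0,1,0), (2,0,1,1), (2,1,1,0), (2,1,1,1)
claimed∖SC = {(0,1,1,0)}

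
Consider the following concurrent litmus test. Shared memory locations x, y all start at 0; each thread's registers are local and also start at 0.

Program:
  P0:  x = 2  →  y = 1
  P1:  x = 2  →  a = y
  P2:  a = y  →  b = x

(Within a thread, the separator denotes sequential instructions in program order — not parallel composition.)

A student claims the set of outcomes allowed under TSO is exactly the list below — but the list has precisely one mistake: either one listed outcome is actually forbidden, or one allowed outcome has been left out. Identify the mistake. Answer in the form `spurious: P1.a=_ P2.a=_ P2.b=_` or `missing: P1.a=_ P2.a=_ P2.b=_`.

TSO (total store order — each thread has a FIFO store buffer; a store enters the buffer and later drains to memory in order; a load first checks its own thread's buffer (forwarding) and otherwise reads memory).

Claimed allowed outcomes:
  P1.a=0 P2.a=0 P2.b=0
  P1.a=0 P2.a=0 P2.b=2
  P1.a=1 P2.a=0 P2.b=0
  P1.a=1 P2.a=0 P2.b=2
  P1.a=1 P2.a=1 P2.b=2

outcome vector order: (P1.a,P2.a,P2.b)
TSO (6): (0,0,0), (0,0,2), (0,1,2), (1,0,0), (1,0,2), (1,1,2)
TSO∖claimed = {(0,1,2)}

missing: P1.a=0 P2.a=1 P2.b=2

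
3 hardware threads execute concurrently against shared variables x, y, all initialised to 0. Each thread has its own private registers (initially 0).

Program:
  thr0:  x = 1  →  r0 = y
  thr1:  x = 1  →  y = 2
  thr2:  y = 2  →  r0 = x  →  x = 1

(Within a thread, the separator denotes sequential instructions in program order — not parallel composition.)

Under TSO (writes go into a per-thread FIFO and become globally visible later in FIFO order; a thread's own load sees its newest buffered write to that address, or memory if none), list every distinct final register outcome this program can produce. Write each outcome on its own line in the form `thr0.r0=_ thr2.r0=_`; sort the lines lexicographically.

thr0.r0=0 thr2.r0=0
thr0.r0=0 thr2.r0=1
thr0.r0=2 thr2.r0=0
thr0.r0=2 thr2.r0=1

outcome vector order: (thr0.r0,thr2.r0)
|TSO outcomes| = 4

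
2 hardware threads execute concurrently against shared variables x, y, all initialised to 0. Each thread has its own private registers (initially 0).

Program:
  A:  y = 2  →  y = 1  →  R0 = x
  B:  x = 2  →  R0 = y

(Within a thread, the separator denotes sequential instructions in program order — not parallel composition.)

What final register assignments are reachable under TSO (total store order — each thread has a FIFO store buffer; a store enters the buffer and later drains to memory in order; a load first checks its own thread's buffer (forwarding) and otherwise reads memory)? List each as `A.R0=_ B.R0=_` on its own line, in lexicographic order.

A.R0=0 B.R0=0
A.R0=0 B.R0=1
A.R0=0 B.R0=2
A.R0=2 B.R0=0
A.R0=2 B.R0=1
A.R0=2 B.R0=2

outcome vector order: (A.R0,B.R0)
|TSO outcomes| = 6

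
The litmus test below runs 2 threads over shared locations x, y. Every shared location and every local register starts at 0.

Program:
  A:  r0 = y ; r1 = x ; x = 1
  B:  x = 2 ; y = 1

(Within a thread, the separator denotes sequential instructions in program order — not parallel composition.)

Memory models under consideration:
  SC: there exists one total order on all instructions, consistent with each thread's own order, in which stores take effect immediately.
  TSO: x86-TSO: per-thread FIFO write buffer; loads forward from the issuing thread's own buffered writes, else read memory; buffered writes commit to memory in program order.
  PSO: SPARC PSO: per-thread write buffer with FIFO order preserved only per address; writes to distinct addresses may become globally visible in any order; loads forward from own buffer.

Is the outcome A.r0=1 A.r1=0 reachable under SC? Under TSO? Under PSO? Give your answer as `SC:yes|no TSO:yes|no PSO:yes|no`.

outcome vector order: (A.r0,A.r1)
SC (3): 0/0 0/2 1/2
TSO (3): 0/0 0/2 1/2
PSO (4): 0/0 0/2 1/0 1/2
target 1/0 ∈ {PSO}

SC:no TSO:no PSO:yes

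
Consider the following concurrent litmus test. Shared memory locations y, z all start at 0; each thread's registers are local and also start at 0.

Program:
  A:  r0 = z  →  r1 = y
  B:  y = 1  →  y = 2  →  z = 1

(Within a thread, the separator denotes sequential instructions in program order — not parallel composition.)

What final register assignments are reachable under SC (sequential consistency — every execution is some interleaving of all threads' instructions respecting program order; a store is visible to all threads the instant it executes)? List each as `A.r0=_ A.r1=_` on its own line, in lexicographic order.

outcome vector order: (A.r0,A.r1)
|SC outcomes| = 4

A.r0=0 A.r1=0
A.r0=0 A.r1=1
A.r0=0 A.r1=2
A.r0=1 A.r1=2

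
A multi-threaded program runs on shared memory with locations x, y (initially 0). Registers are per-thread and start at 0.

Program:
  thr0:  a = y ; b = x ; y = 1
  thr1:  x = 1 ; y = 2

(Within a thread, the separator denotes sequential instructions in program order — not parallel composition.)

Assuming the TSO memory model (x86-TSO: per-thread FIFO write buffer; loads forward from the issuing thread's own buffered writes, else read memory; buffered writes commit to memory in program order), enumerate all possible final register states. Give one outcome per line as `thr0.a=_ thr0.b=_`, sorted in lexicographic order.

outcome vector order: (thr0.a,thr0.b)
|TSO outcomes| = 3

thr0.a=0 thr0.b=0
thr0.a=0 thr0.b=1
thr0.a=2 thr0.b=1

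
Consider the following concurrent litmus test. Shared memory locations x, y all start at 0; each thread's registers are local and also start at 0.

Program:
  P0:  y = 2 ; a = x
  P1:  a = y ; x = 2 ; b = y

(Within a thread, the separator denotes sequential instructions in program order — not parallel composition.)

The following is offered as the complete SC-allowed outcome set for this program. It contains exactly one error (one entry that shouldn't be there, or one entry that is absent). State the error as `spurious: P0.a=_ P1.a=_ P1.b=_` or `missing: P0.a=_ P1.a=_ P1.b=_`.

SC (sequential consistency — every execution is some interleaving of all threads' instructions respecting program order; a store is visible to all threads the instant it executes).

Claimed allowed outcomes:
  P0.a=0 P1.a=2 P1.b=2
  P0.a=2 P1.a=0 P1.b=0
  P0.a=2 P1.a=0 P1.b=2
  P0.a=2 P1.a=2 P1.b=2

outcome vector order: (P0.a,P1.a,P1.b)
SC (5): 002 022 200 202 222
SC∖claimed = {002}

missing: P0.a=0 P1.a=0 P1.b=2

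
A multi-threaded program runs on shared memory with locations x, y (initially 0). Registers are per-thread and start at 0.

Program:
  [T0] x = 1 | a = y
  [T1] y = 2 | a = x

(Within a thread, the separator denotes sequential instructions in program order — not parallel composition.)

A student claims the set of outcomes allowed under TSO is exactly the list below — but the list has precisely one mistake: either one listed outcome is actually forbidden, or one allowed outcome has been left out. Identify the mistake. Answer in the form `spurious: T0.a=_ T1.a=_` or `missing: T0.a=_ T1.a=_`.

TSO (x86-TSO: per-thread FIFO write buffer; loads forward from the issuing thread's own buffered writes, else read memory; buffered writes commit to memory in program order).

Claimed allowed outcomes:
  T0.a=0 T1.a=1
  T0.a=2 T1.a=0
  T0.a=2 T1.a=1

outcome vector order: (T0.a,T1.a)
TSO: 4 outcomes — {0/0 0/1 2/0 2/1}
TSO∖claimed = {0/0}

missing: T0.a=0 T1.a=0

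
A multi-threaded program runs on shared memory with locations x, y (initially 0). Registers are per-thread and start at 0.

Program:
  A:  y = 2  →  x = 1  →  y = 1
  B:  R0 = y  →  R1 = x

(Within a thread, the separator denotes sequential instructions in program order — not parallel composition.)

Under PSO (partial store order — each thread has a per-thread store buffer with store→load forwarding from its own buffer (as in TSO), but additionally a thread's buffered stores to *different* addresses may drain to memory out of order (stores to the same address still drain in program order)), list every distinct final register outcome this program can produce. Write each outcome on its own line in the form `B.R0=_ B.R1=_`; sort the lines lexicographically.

outcome vector order: (B.R0,B.R1)
|PSO outcomes| = 6

B.R0=0 B.R1=0
B.R0=0 B.R1=1
B.R0=1 B.R1=0
B.R0=1 B.R1=1
B.R0=2 B.R1=0
B.R0=2 B.R1=1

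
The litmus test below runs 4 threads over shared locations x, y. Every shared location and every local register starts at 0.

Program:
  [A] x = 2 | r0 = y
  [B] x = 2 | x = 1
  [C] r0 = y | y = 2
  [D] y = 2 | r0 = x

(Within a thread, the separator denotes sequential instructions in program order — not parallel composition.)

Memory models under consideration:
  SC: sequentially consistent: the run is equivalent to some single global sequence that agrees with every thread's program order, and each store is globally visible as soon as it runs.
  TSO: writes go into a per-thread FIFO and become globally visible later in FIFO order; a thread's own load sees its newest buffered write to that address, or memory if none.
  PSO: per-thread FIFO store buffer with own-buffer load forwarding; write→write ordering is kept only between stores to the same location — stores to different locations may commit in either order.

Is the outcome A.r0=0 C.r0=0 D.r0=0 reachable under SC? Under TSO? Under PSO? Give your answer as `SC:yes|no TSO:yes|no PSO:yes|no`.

outcome vector order: (A.r0,C.r0,D.r0)
SC (10): 0/0/1; 0/0/2; 0/2/1; 0/2/2; 2/0/0; 2/0/1; 2/0/2; 2/2/0; 2/2/1; 2/2/2
TSO (12): 0/0/0; 0/0/1; 0/0/2; 0/2/0; 0/2/1; 0/2/2; 2/0/0; 2/0/1; 2/0/2; 2/2/0; 2/2/1; 2/2/2
PSO (12): 0/0/0; 0/0/1; 0/0/2; 0/2/0; 0/2/1; 0/2/2; 2/0/0; 2/0/1; 2/0/2; 2/2/0; 2/2/1; 2/2/2
target 0/0/0 ∈ {TSO,PSO}

SC:no TSO:yes PSO:yes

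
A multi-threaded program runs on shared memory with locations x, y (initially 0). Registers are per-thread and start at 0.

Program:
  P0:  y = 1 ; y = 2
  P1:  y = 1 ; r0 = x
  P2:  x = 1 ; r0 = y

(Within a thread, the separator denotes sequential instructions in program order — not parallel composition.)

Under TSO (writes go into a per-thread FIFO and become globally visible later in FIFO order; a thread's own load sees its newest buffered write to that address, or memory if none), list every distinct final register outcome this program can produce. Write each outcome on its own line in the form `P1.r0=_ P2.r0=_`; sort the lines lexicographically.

outcome vector order: (P1.r0,P2.r0)
|TSO outcomes| = 6

P1.r0=0 P2.r0=0
P1.r0=0 P2.r0=1
P1.r0=0 P2.r0=2
P1.r0=1 P2.r0=0
P1.r0=1 P2.r0=1
P1.r0=1 P2.r0=2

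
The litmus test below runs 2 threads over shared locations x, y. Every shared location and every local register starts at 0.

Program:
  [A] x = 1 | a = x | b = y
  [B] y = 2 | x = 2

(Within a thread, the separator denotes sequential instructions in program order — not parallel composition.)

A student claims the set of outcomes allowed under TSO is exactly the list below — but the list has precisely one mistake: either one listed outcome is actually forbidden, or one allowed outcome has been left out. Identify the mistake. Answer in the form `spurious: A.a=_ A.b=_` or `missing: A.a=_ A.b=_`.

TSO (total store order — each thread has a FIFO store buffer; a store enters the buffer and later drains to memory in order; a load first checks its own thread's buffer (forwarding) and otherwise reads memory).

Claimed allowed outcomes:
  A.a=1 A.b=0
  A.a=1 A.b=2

missing: A.a=2 A.b=2

outcome vector order: (A.a,A.b)
[TSO] allowed = {<1 0> <1 2> <2 2>}
TSO∖claimed = {<2 2>}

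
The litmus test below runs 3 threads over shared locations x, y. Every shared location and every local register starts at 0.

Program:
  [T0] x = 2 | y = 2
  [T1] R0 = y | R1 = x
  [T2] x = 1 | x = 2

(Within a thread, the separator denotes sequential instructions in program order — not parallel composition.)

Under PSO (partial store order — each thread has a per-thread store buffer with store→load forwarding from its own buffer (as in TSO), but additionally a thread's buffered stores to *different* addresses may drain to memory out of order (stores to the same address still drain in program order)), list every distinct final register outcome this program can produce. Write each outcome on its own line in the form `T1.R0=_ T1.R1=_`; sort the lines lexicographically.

T1.R0=0 T1.R1=0
T1.R0=0 T1.R1=1
T1.R0=0 T1.R1=2
T1.R0=2 T1.R1=0
T1.R0=2 T1.R1=1
T1.R0=2 T1.R1=2

outcome vector order: (T1.R0,T1.R1)
|PSO outcomes| = 6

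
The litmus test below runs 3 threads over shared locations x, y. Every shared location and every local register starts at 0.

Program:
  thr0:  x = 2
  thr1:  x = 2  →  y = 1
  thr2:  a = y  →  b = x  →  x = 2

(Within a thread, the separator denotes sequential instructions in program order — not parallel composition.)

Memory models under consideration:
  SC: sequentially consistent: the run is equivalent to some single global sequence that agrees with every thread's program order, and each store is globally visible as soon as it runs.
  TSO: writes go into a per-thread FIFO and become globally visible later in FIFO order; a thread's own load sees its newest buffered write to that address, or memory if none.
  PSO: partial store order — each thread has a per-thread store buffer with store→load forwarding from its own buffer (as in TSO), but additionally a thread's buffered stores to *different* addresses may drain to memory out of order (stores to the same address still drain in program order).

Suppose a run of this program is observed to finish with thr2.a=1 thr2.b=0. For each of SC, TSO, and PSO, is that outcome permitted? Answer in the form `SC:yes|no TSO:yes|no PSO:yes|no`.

SC:no TSO:no PSO:yes

outcome vector order: (thr2.a,thr2.b)
SC (3): 00, 02, 12
TSO (3): 00, 02, 12
PSO (4): 00, 02, 10, 12
target 10 ∈ {PSO}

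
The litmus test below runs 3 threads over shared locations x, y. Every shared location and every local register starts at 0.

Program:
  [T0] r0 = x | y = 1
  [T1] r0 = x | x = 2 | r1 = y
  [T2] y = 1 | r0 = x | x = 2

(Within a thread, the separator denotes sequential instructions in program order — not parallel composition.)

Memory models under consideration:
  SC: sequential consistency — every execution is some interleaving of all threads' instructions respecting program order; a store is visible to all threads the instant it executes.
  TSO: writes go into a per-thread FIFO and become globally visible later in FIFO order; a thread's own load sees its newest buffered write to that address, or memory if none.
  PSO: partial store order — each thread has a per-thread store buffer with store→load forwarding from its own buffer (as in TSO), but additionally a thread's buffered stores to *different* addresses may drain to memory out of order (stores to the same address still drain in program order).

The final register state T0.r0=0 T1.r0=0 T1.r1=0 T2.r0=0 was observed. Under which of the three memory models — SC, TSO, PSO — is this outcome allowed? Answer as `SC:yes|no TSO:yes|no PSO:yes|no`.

outcome vector order: (T0.r0,T1.r0,T1.r1,T2.r0)
under SC → 0002 0010 0012 0210 2002 2010 2012 2210
under TSO → 0000 0002 0010 0012 0210 2000 2002 2010 2012 2210
under PSO → 0000 0002 0010 0012 0200 0210 2000 2002 2010 2012 2200 2210
target 0000 ∈ {TSO,PSO}

SC:no TSO:yes PSO:yes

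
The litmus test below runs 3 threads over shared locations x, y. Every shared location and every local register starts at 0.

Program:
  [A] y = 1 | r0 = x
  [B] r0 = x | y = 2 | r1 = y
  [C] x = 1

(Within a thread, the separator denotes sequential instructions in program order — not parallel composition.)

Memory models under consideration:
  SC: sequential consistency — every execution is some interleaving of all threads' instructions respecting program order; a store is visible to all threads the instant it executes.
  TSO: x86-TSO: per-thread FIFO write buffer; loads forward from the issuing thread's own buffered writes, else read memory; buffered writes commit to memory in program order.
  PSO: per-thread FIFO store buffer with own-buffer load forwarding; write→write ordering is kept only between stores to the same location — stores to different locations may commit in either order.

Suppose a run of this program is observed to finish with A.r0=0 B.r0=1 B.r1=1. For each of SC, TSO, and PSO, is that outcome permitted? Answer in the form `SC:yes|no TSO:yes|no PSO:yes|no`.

outcome vector order: (A.r0,B.r0,B.r1)
SC (7): <0 0 1>; <0 0 2>; <0 1 2>; <1 0 1>; <1 0 2>; <1 1 1>; <1 1 2>
TSO (8): <0 0 1>; <0 0 2>; <0 1 1>; <0 1 2>; <1 0 1>; <1 0 2>; <1 1 1>; <1 1 2>
PSO (8): <0 0 1>; <0 0 2>; <0 1 1>; <0 1 2>; <1 0 1>; <1 0 2>; <1 1 1>; <1 1 2>
target <0 1 1> ∈ {TSO,PSO}

SC:no TSO:yes PSO:yes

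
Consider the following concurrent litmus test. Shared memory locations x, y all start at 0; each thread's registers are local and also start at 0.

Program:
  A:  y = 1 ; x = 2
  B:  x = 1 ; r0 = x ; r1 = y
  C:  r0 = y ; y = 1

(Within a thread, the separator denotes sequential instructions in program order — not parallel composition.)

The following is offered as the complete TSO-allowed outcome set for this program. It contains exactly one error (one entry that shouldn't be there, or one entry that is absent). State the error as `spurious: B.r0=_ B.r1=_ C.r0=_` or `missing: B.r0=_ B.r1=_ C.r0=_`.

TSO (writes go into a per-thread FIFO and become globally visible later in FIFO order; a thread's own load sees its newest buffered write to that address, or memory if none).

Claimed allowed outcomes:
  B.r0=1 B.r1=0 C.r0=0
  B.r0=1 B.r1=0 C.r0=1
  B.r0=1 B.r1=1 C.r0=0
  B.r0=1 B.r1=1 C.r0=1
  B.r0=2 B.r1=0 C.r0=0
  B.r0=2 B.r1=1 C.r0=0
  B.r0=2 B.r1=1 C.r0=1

spurious: B.r0=2 B.r1=0 C.r0=0

outcome vector order: (B.r0,B.r1,C.r0)
TSO: 6 outcomes — {<1 0 0>, <1 0 1>, <1 1 0>, <1 1 1>, <2 1 0>, <2 1 1>}
claimed∖TSO = {<2 0 0>}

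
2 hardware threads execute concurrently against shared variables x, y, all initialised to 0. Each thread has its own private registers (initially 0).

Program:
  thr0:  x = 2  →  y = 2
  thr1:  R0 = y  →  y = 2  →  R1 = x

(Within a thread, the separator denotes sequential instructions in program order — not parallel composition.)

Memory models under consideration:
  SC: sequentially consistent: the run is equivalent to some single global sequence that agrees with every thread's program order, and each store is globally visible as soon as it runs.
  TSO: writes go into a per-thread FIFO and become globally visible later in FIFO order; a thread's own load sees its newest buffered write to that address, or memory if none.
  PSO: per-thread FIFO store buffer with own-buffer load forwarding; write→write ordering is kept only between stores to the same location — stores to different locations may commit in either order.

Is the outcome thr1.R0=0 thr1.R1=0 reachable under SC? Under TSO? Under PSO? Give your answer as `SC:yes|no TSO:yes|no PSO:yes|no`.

outcome vector order: (thr1.R0,thr1.R1)
under SC → (0,0) (0,2) (2,2)
under TSO → (0,0) (0,2) (2,2)
under PSO → (0,0) (0,2) (2,0) (2,2)
target (0,0) ∈ {SC,TSO,PSO}

SC:yes TSO:yes PSO:yes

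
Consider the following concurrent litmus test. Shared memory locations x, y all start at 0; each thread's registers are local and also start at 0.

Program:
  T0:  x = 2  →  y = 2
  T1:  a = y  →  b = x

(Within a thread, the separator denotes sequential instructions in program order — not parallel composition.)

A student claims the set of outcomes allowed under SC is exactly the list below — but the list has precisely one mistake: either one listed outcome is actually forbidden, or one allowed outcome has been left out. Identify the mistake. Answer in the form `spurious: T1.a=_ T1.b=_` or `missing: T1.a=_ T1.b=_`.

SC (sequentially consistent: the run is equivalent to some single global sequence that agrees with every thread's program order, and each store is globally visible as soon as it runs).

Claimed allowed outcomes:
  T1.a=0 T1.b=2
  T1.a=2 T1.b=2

missing: T1.a=0 T1.b=0

outcome vector order: (T1.a,T1.b)
SC (3): <0 0>; <0 2>; <2 2>
SC∖claimed = {<0 0>}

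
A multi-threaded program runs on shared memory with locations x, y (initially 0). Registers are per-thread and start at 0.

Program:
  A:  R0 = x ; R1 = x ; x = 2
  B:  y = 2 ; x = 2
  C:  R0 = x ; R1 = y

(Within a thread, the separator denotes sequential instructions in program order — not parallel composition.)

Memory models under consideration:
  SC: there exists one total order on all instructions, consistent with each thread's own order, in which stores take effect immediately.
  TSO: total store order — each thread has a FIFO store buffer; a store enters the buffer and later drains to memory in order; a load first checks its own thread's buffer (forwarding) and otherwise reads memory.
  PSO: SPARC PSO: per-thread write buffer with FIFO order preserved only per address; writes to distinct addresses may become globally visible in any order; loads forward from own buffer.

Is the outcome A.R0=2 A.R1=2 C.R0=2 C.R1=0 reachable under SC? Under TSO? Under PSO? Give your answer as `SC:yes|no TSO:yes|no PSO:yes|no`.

SC:no TSO:no PSO:yes

outcome vector order: (A.R0,A.R1,C.R0,C.R1)
SC: 10 outcomes — {<0 0 0 0> <0 0 0 2> <0 0 2 0> <0 0 2 2> <0 2 0 0> <0 2 0 2> <0 2 2 2> <2 2 0 0> <2 2 0 2> <2 2 2 2>}
TSO: 10 outcomes — {<0 0 0 0> <0 0 0 2> <0 0 2 0> <0 0 2 2> <0 2 0 0> <0 2 0 2> <0 2 2 2> <2 2 0 0> <2 2 0 2> <2 2 2 2>}
PSO: 12 outcomes — {<0 0 0 0> <0 0 0 2> <0 0 2 0> <0 0 2 2> <0 2 0 0> <0 2 0 2> <0 2 2 0> <0 2 2 2> <2 2 0 0> <2 2 0 2> <2 2 2 0> <2 2 2 2>}
target <2 2 2 0> ∈ {PSO}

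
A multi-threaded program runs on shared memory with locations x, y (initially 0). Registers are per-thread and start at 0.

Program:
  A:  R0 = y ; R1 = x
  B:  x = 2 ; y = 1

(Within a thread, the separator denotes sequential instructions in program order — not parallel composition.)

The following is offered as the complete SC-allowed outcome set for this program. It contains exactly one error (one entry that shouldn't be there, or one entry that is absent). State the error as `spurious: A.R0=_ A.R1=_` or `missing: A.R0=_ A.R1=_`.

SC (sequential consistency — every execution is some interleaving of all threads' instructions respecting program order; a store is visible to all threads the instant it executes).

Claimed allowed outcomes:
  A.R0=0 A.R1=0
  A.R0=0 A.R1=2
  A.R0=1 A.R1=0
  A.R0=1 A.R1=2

spurious: A.R0=1 A.R1=0

outcome vector order: (A.R0,A.R1)
SC (3): 0/0 0/2 1/2
claimed∖SC = {1/0}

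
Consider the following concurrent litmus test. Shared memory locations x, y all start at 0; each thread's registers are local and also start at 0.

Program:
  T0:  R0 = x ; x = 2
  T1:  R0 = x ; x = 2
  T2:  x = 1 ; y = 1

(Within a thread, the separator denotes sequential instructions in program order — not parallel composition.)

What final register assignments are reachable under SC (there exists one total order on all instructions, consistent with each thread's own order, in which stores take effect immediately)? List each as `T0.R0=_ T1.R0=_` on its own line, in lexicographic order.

T0.R0=0 T1.R0=0
T0.R0=0 T1.R0=1
T0.R0=0 T1.R0=2
T0.R0=1 T1.R0=0
T0.R0=1 T1.R0=1
T0.R0=1 T1.R0=2
T0.R0=2 T1.R0=0
T0.R0=2 T1.R0=1

outcome vector order: (T0.R0,T1.R0)
|SC outcomes| = 8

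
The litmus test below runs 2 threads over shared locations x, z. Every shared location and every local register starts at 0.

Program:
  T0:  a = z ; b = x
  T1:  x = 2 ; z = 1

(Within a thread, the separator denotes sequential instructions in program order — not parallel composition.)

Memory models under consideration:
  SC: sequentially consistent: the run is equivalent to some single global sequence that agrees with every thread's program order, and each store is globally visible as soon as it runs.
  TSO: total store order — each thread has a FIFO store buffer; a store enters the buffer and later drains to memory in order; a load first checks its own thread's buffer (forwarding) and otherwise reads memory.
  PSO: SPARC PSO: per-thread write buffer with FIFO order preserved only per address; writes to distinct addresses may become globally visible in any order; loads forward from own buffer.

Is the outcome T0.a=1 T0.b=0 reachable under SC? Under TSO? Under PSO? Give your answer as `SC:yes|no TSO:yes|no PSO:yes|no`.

outcome vector order: (T0.a,T0.b)
SC (3): 00; 02; 12
TSO (3): 00; 02; 12
PSO (4): 00; 02; 10; 12
target 10 ∈ {PSO}

SC:no TSO:no PSO:yes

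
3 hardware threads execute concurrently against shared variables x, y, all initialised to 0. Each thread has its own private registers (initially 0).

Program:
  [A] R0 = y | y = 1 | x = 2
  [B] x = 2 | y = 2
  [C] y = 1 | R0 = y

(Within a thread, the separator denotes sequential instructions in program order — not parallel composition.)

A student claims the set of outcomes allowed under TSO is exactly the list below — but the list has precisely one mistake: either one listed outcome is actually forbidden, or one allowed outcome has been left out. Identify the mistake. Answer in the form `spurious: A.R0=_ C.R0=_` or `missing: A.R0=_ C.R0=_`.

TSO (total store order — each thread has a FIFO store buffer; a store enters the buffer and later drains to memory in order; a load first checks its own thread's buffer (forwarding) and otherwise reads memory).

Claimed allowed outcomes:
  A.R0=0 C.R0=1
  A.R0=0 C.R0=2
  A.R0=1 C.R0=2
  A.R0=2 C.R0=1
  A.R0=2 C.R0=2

missing: A.R0=1 C.R0=1

outcome vector order: (A.R0,C.R0)
[TSO] allowed = {(0,1), (0,2), (1,1), (1,2), (2,1), (2,2)}
TSO∖claimed = {(1,1)}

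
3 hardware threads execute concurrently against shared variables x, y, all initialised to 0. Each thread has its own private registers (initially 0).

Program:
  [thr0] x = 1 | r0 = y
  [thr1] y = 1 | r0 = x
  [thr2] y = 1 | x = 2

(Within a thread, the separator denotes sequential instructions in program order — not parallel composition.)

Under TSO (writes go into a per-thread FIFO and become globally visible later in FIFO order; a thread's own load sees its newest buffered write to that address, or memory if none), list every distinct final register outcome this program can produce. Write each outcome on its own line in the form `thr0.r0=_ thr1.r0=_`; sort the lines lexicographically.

outcome vector order: (thr0.r0,thr1.r0)
|TSO outcomes| = 6

thr0.r0=0 thr1.r0=0
thr0.r0=0 thr1.r0=1
thr0.r0=0 thr1.r0=2
thr0.r0=1 thr1.r0=0
thr0.r0=1 thr1.r0=1
thr0.r0=1 thr1.r0=2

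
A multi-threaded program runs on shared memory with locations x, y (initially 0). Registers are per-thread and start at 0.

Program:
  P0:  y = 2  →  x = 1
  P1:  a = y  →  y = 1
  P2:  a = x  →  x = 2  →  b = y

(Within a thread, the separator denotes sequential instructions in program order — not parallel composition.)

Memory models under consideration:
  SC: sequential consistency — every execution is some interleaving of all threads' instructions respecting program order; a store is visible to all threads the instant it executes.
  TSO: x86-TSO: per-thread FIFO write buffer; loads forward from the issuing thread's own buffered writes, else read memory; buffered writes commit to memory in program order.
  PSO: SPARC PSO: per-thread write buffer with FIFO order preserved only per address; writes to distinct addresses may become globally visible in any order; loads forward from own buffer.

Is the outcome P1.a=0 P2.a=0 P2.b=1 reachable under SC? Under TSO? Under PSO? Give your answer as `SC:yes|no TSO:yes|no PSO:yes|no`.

outcome vector order: (P1.a,P2.a,P2.b)
SC (10): 000, 001, 002, 011, 012, 200, 201, 202, 211, 212
TSO (10): 000, 001, 002, 011, 012, 200, 201, 202, 211, 212
PSO (12): 000, 001, 002, 010, 011, 012, 200, 201, 202, 210, 211, 212
target 001 ∈ {SC,TSO,PSO}

SC:yes TSO:yes PSO:yes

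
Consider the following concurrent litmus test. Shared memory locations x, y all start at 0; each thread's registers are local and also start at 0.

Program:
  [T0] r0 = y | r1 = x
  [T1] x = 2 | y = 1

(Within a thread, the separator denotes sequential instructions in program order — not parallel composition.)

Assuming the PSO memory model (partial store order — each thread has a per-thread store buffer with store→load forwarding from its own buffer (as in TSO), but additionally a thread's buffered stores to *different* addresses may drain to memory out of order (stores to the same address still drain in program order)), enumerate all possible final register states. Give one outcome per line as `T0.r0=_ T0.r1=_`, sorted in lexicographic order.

outcome vector order: (T0.r0,T0.r1)
|PSO outcomes| = 4

T0.r0=0 T0.r1=0
T0.r0=0 T0.r1=2
T0.r0=1 T0.r1=0
T0.r0=1 T0.r1=2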